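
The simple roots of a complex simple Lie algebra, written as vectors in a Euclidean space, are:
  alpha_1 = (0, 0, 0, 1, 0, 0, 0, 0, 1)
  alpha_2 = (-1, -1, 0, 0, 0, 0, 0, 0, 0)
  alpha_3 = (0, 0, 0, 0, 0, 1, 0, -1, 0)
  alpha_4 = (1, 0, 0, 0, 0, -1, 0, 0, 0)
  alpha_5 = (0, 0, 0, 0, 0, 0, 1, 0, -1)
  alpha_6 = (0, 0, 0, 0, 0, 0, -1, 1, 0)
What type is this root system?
Compute the Cartan integers a_ij = 2(alpha_i, alpha_j)/(alpha_j, alpha_j); the resulting 6x6 Cartan matrix is
[[2, 0, 0, 0, -1, 0], [0, 2, 0, -1, 0, 0], [0, 0, 2, -1, 0, -1], [0, -1, -1, 2, 0, 0], [-1, 0, 0, 0, 2, -1], [0, 0, -1, 0, -1, 2]].
All simple roots have the same length, so the diagram is simply laced. The associated Dynkin diagram is a chain of 6 nodes with single edges (A_6), so the type is A_6 (the algebra sl(7)).

type A_6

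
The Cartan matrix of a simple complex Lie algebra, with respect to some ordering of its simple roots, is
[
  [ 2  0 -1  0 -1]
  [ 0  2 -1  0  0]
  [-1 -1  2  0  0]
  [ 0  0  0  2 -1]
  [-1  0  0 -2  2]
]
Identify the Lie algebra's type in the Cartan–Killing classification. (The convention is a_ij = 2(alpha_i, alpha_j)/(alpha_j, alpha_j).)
The matrix has rank 5 with 2's on the diagonal. Reading the off-diagonal entries as Dynkin edges (a single edge where a_ij = a_ji = -1; a double or triple edge where a_ij * a_ji = 2 or 3), the diagram is a chain of 5 nodes with a double edge at one end; the terminal node there is the unique short simple root (B_5). One simple-root ordering that puts it in standard form is (alpha_2, alpha_3, alpha_1, alpha_5, alpha_4). So the algebra is type B_5, i.e. so(11).

type B_5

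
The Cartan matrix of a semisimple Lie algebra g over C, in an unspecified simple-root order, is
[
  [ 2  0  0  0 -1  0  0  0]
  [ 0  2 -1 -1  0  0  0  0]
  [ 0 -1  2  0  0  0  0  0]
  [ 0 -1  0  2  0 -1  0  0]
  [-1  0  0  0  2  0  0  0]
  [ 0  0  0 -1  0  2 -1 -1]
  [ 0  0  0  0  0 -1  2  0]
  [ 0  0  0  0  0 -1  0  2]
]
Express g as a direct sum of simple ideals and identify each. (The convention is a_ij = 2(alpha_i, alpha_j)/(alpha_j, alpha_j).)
type A_2 + type D_6

The diagram associated to this matrix has two connected components: the simple roots {alpha_1, alpha_5} form a chain of 2 nodes with single edges (A_2), and {alpha_2, alpha_3, alpha_4, alpha_6, alpha_7, alpha_8} form a chain of 4 nodes with a fork of two nodes at one end (D_6). A semisimple Lie algebra decomposes uniquely as the direct sum of simple ideals, one per connected component of its Dynkin diagram, so g ≅ A_2 ⊕ D_6 (dimension 8 + 66 = 74).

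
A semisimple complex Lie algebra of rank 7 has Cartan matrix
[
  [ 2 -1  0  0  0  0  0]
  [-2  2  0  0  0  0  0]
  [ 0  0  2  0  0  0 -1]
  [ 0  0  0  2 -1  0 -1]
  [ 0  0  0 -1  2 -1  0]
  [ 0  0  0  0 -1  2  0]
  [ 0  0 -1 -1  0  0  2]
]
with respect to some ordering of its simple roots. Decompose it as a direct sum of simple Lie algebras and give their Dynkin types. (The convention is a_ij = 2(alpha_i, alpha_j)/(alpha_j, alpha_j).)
type A_5 ⊕ type B_2

The diagram associated to this matrix has two connected components: the simple roots {alpha_3, alpha_4, alpha_5, alpha_6, alpha_7} form a chain of 5 nodes with single edges (A_5), and {alpha_1, alpha_2} form a chain of 2 nodes with a double edge at one end; the terminal node there is the unique short simple root (B_2). A semisimple Lie algebra decomposes uniquely as the direct sum of simple ideals, one per connected component of its Dynkin diagram, so g ≅ A_5 ⊕ B_2 (dimension 35 + 10 = 45).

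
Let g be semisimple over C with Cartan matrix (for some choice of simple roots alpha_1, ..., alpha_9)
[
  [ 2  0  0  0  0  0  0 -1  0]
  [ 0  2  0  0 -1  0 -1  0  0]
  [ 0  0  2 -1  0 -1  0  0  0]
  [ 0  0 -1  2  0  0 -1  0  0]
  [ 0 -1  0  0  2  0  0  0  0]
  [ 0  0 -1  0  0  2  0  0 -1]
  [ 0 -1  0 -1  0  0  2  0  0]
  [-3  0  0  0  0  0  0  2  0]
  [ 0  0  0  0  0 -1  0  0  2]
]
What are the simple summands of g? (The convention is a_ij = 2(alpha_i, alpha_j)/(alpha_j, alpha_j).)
A_7 (sl(8)) + G_2

The diagram associated to this matrix has two connected components: the simple roots {alpha_2, alpha_3, alpha_4, alpha_5, alpha_6, alpha_7, alpha_9} form a chain of 7 nodes with single edges (A_7), and {alpha_1, alpha_8} form two nodes joined by a triple edge (G_2). A semisimple Lie algebra decomposes uniquely as the direct sum of simple ideals, one per connected component of its Dynkin diagram, so g ≅ A_7 ⊕ G_2 (dimension 63 + 14 = 77).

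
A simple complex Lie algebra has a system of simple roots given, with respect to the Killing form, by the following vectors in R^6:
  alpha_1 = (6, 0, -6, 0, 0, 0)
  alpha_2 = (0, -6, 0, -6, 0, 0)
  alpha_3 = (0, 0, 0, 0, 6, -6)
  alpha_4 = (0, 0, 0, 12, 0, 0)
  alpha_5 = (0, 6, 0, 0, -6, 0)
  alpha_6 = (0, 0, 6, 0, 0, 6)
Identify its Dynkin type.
C6

Compute the Cartan integers a_ij = 2(alpha_i, alpha_j)/(alpha_j, alpha_j); the resulting 6x6 Cartan matrix is
[[2, 0, 0, 0, 0, -1], [0, 2, 0, -1, -1, 0], [0, 0, 2, 0, -1, -1], [0, -2, 0, 2, 0, 0], [0, -1, -1, 0, 2, 0], [-1, 0, -1, 0, 0, 2]].
The roots have two lengths (squared-length ratio 2:1); the short ones are alpha_{1,2,3,5,6}. The associated Dynkin diagram is a chain of 6 nodes with a double edge at one end; the terminal node there is the unique long simple root (C_6), so the type is C_6 (the algebra sp(12)).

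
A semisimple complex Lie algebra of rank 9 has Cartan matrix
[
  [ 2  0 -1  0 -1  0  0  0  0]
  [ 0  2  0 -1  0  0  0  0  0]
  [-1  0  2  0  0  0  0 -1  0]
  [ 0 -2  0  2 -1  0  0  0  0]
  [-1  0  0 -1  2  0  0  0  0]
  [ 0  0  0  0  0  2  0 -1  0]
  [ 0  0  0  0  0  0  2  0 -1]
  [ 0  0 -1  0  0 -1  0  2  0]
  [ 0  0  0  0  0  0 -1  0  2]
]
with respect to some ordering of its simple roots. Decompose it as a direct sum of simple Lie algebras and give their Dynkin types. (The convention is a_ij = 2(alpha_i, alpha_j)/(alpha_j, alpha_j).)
type A_2 + type B_7

The diagram associated to this matrix has two connected components: the simple roots {alpha_7, alpha_9} form a chain of 2 nodes with single edges (A_2), and {alpha_1, alpha_2, alpha_3, alpha_4, alpha_5, alpha_6, alpha_8} form a chain of 7 nodes with a double edge at one end; the terminal node there is the unique short simple root (B_7). A semisimple Lie algebra decomposes uniquely as the direct sum of simple ideals, one per connected component of its Dynkin diagram, so g ≅ A_2 ⊕ B_7 (dimension 8 + 105 = 113).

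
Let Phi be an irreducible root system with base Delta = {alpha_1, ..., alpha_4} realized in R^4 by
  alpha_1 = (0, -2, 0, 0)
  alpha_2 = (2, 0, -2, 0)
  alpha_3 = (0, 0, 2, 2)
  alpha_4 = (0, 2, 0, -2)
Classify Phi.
Compute the Cartan integers a_ij = 2(alpha_i, alpha_j)/(alpha_j, alpha_j); the resulting 4x4 Cartan matrix is
[[2, 0, 0, -1], [0, 2, -1, 0], [0, -1, 2, -1], [-2, 0, -1, 2]].
The roots have two lengths (squared-length ratio 2:1); the short ones are alpha_{1}. The associated Dynkin diagram is a chain of 4 nodes with a double edge at one end; the terminal node there is the unique short simple root (B_4), so the type is B_4 (the algebra so(9)).

B4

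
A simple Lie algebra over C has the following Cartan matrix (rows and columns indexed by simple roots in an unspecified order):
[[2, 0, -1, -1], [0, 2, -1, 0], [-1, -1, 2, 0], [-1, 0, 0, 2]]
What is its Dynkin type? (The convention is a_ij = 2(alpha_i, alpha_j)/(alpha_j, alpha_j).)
A4

The matrix has rank 4 with 2's on the diagonal. Reading the off-diagonal entries as Dynkin edges (a single edge where a_ij = a_ji = -1; a double or triple edge where a_ij * a_ji = 2 or 3), the diagram is a chain of 4 nodes with single edges (A_4). One simple-root ordering that puts it in standard form is (alpha_2, alpha_3, alpha_1, alpha_4). So the algebra is type A_4, i.e. sl(5).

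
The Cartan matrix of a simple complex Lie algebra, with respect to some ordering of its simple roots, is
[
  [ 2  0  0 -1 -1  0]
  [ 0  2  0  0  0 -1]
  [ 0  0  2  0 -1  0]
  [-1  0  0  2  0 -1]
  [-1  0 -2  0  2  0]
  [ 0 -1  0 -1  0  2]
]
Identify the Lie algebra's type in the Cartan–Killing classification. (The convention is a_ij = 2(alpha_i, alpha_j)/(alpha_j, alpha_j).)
B_6 (so(13))

The matrix has rank 6 with 2's on the diagonal. Reading the off-diagonal entries as Dynkin edges (a single edge where a_ij = a_ji = -1; a double or triple edge where a_ij * a_ji = 2 or 3), the diagram is a chain of 6 nodes with a double edge at one end; the terminal node there is the unique short simple root (B_6). One simple-root ordering that puts it in standard form is (alpha_2, alpha_6, alpha_4, alpha_1, alpha_5, alpha_3). So the algebra is type B_6, i.e. so(13).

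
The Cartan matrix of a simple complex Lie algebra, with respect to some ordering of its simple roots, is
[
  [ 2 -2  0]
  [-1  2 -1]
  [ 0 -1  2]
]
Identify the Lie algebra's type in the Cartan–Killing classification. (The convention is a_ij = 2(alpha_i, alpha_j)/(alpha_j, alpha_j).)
C3

The matrix has rank 3 with 2's on the diagonal. Reading the off-diagonal entries as Dynkin edges (a single edge where a_ij = a_ji = -1; a double or triple edge where a_ij * a_ji = 2 or 3), the diagram is a chain of 3 nodes with a double edge at one end; the terminal node there is the unique long simple root (C_3). One simple-root ordering that puts it in standard form is (alpha_3, alpha_2, alpha_1). So the algebra is type C_3, i.e. sp(6).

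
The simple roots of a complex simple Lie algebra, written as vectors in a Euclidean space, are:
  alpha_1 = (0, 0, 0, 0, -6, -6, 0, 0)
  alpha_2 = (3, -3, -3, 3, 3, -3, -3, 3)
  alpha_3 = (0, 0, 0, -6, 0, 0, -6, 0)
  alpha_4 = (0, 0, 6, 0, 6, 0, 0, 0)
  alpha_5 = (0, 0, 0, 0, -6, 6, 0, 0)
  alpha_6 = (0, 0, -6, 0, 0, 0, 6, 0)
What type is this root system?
Compute the Cartan integers a_ij = 2(alpha_i, alpha_j)/(alpha_j, alpha_j); the resulting 6x6 Cartan matrix is
[[2, 0, 0, -1, 0, 0], [0, 2, 0, 0, -1, 0], [0, 0, 2, 0, 0, -1], [-1, 0, 0, 2, -1, -1], [0, -1, 0, -1, 2, 0], [0, 0, -1, -1, 0, 2]].
All simple roots have the same length, so the diagram is simply laced. The associated Dynkin diagram is a chain of 5 nodes with one extra node attached to the third node from one end (E_6), so the type is E_6.

E_6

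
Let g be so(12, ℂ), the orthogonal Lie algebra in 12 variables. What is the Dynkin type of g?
type D_6

This is so(12) with 12 even, which has dimension 12(12-1)/2 = 66 and rank 12/2 = 6. In the classification of classical Lie algebras, the orthogonal algebra so(2n) in an even number of variables has type D_n; here n = 6, so the Dynkin diagram is a chain of 4 nodes with a fork of two nodes at one end (D_6). Hence the type is D_6.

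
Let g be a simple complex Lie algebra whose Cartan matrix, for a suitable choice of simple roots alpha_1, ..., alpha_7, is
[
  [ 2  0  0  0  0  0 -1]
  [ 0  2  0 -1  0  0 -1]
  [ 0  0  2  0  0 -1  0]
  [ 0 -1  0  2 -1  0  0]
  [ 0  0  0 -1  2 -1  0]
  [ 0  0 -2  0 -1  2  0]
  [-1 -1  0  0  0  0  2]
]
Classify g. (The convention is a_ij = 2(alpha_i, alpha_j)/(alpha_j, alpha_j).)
The matrix has rank 7 with 2's on the diagonal. Reading the off-diagonal entries as Dynkin edges (a single edge where a_ij = a_ji = -1; a double or triple edge where a_ij * a_ji = 2 or 3), the diagram is a chain of 7 nodes with a double edge at one end; the terminal node there is the unique short simple root (B_7). One simple-root ordering that puts it in standard form is (alpha_1, alpha_7, alpha_2, alpha_4, alpha_5, alpha_6, alpha_3). So the algebra is type B_7, i.e. so(15).

B_7 (so(15))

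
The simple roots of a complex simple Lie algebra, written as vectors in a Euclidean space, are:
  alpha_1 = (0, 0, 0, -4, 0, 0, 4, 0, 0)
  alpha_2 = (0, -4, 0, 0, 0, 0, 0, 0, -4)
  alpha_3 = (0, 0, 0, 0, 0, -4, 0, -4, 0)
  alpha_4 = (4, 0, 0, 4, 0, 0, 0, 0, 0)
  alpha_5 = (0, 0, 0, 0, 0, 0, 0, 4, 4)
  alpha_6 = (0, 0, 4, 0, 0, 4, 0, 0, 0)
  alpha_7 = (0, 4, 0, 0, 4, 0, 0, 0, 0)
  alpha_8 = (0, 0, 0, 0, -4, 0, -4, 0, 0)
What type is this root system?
Compute the Cartan integers a_ij = 2(alpha_i, alpha_j)/(alpha_j, alpha_j); the resulting 8x8 Cartan matrix is
[[2, 0, 0, -1, 0, 0, 0, -1], [0, 2, 0, 0, -1, 0, -1, 0], [0, 0, 2, 0, -1, -1, 0, 0], [-1, 0, 0, 2, 0, 0, 0, 0], [0, -1, -1, 0, 2, 0, 0, 0], [0, 0, -1, 0, 0, 2, 0, 0], [0, -1, 0, 0, 0, 0, 2, -1], [-1, 0, 0, 0, 0, 0, -1, 2]].
All simple roots have the same length, so the diagram is simply laced. The associated Dynkin diagram is a chain of 8 nodes with single edges (A_8), so the type is A_8 (the algebra sl(9)).

type A_8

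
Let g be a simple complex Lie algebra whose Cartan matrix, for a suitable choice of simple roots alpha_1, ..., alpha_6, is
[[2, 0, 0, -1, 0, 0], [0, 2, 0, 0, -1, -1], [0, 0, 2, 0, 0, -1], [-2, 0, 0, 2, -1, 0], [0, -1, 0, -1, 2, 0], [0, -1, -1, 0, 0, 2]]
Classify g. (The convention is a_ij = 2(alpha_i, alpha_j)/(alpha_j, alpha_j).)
B_6

The matrix has rank 6 with 2's on the diagonal. Reading the off-diagonal entries as Dynkin edges (a single edge where a_ij = a_ji = -1; a double or triple edge where a_ij * a_ji = 2 or 3), the diagram is a chain of 6 nodes with a double edge at one end; the terminal node there is the unique short simple root (B_6). One simple-root ordering that puts it in standard form is (alpha_3, alpha_6, alpha_2, alpha_5, alpha_4, alpha_1). So the algebra is type B_6, i.e. so(13).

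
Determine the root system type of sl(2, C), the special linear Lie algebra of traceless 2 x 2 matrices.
This is sl(2), which has dimension 2^2 - 1 = 3 and rank 2 - 1 = 1 (a Cartan subalgebra is the diagonal traceless matrices). In the classification of classical Lie algebras, the special linear algebra sl(n+1) has type A_n; here n = 1, so the Dynkin diagram is a chain of 1 nodes with single edges (A_1). Hence the type is A_1.

type A_1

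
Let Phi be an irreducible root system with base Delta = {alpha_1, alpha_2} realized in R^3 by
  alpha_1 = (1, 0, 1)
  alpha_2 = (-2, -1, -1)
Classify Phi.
Compute the Cartan integers a_ij = 2(alpha_i, alpha_j)/(alpha_j, alpha_j); the resulting 2x2 Cartan matrix is
[[2, -1], [-3, 2]].
The roots have two lengths (squared-length ratio 3:1); the short ones are alpha_{1}. The associated Dynkin diagram is two nodes joined by a triple edge (G_2), so the type is G_2.

G2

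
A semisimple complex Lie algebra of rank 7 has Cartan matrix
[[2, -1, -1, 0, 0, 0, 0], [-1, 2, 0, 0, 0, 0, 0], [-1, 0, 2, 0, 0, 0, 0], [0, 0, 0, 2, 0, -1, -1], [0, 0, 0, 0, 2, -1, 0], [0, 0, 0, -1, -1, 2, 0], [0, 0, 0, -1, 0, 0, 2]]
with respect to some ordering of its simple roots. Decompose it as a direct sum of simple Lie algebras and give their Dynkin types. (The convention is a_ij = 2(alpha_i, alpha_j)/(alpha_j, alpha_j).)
A3 + A4

The diagram associated to this matrix has two connected components: the simple roots {alpha_1, alpha_2, alpha_3} form a chain of 3 nodes with single edges (A_3), and {alpha_4, alpha_5, alpha_6, alpha_7} form a chain of 4 nodes with single edges (A_4). A semisimple Lie algebra decomposes uniquely as the direct sum of simple ideals, one per connected component of its Dynkin diagram, so g ≅ A_3 ⊕ A_4 (dimension 15 + 24 = 39).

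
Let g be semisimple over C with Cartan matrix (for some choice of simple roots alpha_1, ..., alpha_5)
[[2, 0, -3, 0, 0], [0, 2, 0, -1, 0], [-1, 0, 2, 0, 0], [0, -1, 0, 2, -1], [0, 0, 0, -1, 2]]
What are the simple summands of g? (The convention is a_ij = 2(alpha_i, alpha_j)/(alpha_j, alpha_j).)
The diagram associated to this matrix has two connected components: the simple roots {alpha_2, alpha_4, alpha_5} form a chain of 3 nodes with single edges (A_3), and {alpha_1, alpha_3} form two nodes joined by a triple edge (G_2). A semisimple Lie algebra decomposes uniquely as the direct sum of simple ideals, one per connected component of its Dynkin diagram, so g ≅ A_3 ⊕ G_2 (dimension 15 + 14 = 29).

type A_3 ⊕ type G_2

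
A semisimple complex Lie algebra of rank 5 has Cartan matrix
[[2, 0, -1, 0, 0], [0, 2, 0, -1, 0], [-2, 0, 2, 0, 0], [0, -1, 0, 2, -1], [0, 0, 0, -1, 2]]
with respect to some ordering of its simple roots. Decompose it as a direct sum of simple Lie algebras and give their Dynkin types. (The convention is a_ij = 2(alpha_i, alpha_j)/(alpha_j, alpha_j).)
The diagram associated to this matrix has two connected components: the simple roots {alpha_2, alpha_4, alpha_5} form a chain of 3 nodes with single edges (A_3), and {alpha_1, alpha_3} form a chain of 2 nodes with a double edge at one end; the terminal node there is the unique short simple root (B_2). A semisimple Lie algebra decomposes uniquely as the direct sum of simple ideals, one per connected component of its Dynkin diagram, so g ≅ A_3 ⊕ B_2 (dimension 15 + 10 = 25).

A3 + B2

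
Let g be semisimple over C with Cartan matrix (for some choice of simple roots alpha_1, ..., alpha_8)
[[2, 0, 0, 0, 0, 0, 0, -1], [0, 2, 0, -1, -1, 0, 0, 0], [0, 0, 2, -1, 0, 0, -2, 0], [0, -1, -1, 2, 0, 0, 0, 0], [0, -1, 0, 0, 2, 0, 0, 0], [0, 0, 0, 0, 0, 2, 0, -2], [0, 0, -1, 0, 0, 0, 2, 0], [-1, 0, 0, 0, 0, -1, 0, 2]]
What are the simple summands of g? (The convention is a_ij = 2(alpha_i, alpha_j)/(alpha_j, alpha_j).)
B_5 ⊕ C_3

The diagram associated to this matrix has two connected components: the simple roots {alpha_2, alpha_3, alpha_4, alpha_5, alpha_7} form a chain of 5 nodes with a double edge at one end; the terminal node there is the unique short simple root (B_5), and {alpha_1, alpha_6, alpha_8} form a chain of 3 nodes with a double edge at one end; the terminal node there is the unique long simple root (C_3). A semisimple Lie algebra decomposes uniquely as the direct sum of simple ideals, one per connected component of its Dynkin diagram, so g ≅ B_5 ⊕ C_3 (dimension 55 + 21 = 76).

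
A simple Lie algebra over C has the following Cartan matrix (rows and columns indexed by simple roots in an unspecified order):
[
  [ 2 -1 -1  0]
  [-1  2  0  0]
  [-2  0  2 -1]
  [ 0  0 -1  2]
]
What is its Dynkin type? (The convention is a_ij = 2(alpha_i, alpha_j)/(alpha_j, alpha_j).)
The matrix has rank 4 with 2's on the diagonal. Reading the off-diagonal entries as Dynkin edges (a single edge where a_ij = a_ji = -1; a double or triple edge where a_ij * a_ji = 2 or 3), the diagram is a chain of 4 nodes with a double edge between the middle two (F_4). One simple-root ordering that puts it in standard form is (alpha_4, alpha_3, alpha_1, alpha_2). So the algebra is type F_4.

F_4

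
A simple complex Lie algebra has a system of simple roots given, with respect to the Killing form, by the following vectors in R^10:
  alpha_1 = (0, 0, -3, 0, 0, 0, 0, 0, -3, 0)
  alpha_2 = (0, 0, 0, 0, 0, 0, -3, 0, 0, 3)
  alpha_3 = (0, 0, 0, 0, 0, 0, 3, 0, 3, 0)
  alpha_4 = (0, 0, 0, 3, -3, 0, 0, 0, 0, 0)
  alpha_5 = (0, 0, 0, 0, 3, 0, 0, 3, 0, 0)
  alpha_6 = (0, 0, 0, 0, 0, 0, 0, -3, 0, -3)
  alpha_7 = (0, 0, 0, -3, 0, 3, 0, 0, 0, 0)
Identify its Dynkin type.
A_7

Compute the Cartan integers a_ij = 2(alpha_i, alpha_j)/(alpha_j, alpha_j); the resulting 7x7 Cartan matrix is
[[2, 0, -1, 0, 0, 0, 0], [0, 2, -1, 0, 0, -1, 0], [-1, -1, 2, 0, 0, 0, 0], [0, 0, 0, 2, -1, 0, -1], [0, 0, 0, -1, 2, -1, 0], [0, -1, 0, 0, -1, 2, 0], [0, 0, 0, -1, 0, 0, 2]].
All simple roots have the same length, so the diagram is simply laced. The associated Dynkin diagram is a chain of 7 nodes with single edges (A_7), so the type is A_7 (the algebra sl(8)).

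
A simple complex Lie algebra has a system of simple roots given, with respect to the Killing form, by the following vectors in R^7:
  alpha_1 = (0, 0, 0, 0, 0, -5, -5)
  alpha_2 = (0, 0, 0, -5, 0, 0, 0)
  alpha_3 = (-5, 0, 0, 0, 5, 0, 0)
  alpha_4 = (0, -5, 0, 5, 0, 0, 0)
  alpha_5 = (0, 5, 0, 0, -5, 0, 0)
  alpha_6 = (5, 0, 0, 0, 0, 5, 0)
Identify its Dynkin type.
Compute the Cartan integers a_ij = 2(alpha_i, alpha_j)/(alpha_j, alpha_j); the resulting 6x6 Cartan matrix is
[[2, 0, 0, 0, 0, -1], [0, 2, 0, -1, 0, 0], [0, 0, 2, 0, -1, -1], [0, -2, 0, 2, -1, 0], [0, 0, -1, -1, 2, 0], [-1, 0, -1, 0, 0, 2]].
The roots have two lengths (squared-length ratio 2:1); the short ones are alpha_{2}. The associated Dynkin diagram is a chain of 6 nodes with a double edge at one end; the terminal node there is the unique short simple root (B_6), so the type is B_6 (the algebra so(13)).

B_6 (so(13))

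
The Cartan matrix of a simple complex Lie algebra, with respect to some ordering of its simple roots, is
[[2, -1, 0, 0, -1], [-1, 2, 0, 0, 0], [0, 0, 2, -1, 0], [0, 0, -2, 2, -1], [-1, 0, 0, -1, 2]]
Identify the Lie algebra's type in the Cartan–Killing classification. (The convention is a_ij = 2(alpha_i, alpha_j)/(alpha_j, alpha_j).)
type B_5

The matrix has rank 5 with 2's on the diagonal. Reading the off-diagonal entries as Dynkin edges (a single edge where a_ij = a_ji = -1; a double or triple edge where a_ij * a_ji = 2 or 3), the diagram is a chain of 5 nodes with a double edge at one end; the terminal node there is the unique short simple root (B_5). One simple-root ordering that puts it in standard form is (alpha_2, alpha_1, alpha_5, alpha_4, alpha_3). So the algebra is type B_5, i.e. so(11).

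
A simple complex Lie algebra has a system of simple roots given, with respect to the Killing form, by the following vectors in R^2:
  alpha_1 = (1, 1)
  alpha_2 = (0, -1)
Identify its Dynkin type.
B2

Compute the Cartan integers a_ij = 2(alpha_i, alpha_j)/(alpha_j, alpha_j); the resulting 2x2 Cartan matrix is
[[2, -2], [-1, 2]].
The roots have two lengths (squared-length ratio 2:1); the short ones are alpha_{2}. The associated Dynkin diagram is a chain of 2 nodes with a double edge at one end; the terminal node there is the unique short simple root (B_2), so the type is B_2 (the algebra so(5)).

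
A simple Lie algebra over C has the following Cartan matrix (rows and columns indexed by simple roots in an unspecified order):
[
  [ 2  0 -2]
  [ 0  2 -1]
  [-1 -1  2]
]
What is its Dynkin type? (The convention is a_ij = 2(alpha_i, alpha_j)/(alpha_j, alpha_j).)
The matrix has rank 3 with 2's on the diagonal. Reading the off-diagonal entries as Dynkin edges (a single edge where a_ij = a_ji = -1; a double or triple edge where a_ij * a_ji = 2 or 3), the diagram is a chain of 3 nodes with a double edge at one end; the terminal node there is the unique long simple root (C_3). One simple-root ordering that puts it in standard form is (alpha_2, alpha_3, alpha_1). So the algebra is type C_3, i.e. sp(6).

C3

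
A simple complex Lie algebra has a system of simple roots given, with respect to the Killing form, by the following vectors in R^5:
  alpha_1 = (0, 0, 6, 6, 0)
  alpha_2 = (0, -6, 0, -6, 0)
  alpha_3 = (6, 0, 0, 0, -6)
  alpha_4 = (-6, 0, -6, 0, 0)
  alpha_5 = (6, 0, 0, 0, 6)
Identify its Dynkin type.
type D_5

Compute the Cartan integers a_ij = 2(alpha_i, alpha_j)/(alpha_j, alpha_j); the resulting 5x5 Cartan matrix is
[[2, -1, 0, -1, 0], [-1, 2, 0, 0, 0], [0, 0, 2, -1, 0], [-1, 0, -1, 2, -1], [0, 0, 0, -1, 2]].
All simple roots have the same length, so the diagram is simply laced. The associated Dynkin diagram is a chain of 3 nodes with a fork of two nodes at one end (D_5), so the type is D_5 (the algebra so(10)).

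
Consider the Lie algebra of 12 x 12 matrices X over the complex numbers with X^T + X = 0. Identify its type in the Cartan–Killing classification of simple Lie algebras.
This is so(12) with 12 even, which has dimension 12(12-1)/2 = 66 and rank 12/2 = 6. In the classification of classical Lie algebras, the orthogonal algebra so(2n) in an even number of variables has type D_n; here n = 6, so the Dynkin diagram is a chain of 4 nodes with a fork of two nodes at one end (D_6). Hence the type is D_6.

D6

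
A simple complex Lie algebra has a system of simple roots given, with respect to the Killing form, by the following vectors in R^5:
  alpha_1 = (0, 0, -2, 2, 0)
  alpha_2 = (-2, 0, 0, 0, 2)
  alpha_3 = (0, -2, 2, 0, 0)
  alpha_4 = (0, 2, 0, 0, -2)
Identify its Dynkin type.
type A_4

Compute the Cartan integers a_ij = 2(alpha_i, alpha_j)/(alpha_j, alpha_j); the resulting 4x4 Cartan matrix is
[[2, 0, -1, 0], [0, 2, 0, -1], [-1, 0, 2, -1], [0, -1, -1, 2]].
All simple roots have the same length, so the diagram is simply laced. The associated Dynkin diagram is a chain of 4 nodes with single edges (A_4), so the type is A_4 (the algebra sl(5)).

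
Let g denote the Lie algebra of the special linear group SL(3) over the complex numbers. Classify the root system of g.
A_2 (sl(3))

This is sl(3), which has dimension 3^2 - 1 = 8 and rank 3 - 1 = 2 (a Cartan subalgebra is the diagonal traceless matrices). In the classification of classical Lie algebras, the special linear algebra sl(n+1) has type A_n; here n = 2, so the Dynkin diagram is a chain of 2 nodes with single edges (A_2). Hence the type is A_2.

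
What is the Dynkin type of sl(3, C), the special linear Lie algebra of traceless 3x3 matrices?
A_2 (sl(3))

This is sl(3), which has dimension 3^2 - 1 = 8 and rank 3 - 1 = 2 (a Cartan subalgebra is the diagonal traceless matrices). In the classification of classical Lie algebras, the special linear algebra sl(n+1) has type A_n; here n = 2, so the Dynkin diagram is a chain of 2 nodes with single edges (A_2). Hence the type is A_2.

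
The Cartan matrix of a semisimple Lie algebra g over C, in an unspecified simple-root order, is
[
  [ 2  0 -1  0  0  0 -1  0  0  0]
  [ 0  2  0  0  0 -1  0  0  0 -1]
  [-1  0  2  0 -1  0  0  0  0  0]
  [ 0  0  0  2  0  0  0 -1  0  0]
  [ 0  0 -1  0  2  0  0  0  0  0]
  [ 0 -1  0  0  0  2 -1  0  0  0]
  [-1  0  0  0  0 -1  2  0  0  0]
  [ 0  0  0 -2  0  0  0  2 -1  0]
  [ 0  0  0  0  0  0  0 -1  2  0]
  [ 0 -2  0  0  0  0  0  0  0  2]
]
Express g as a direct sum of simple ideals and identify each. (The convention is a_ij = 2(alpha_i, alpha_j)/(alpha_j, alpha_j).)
The diagram associated to this matrix has two connected components: the simple roots {alpha_4, alpha_8, alpha_9} form a chain of 3 nodes with a double edge at one end; the terminal node there is the unique short simple root (B_3), and {alpha_1, alpha_2, alpha_3, alpha_5, alpha_6, alpha_7, alpha_10} form a chain of 7 nodes with a double edge at one end; the terminal node there is the unique long simple root (C_7). A semisimple Lie algebra decomposes uniquely as the direct sum of simple ideals, one per connected component of its Dynkin diagram, so g ≅ B_3 ⊕ C_7 (dimension 21 + 105 = 126).

B_3 ⊕ C_7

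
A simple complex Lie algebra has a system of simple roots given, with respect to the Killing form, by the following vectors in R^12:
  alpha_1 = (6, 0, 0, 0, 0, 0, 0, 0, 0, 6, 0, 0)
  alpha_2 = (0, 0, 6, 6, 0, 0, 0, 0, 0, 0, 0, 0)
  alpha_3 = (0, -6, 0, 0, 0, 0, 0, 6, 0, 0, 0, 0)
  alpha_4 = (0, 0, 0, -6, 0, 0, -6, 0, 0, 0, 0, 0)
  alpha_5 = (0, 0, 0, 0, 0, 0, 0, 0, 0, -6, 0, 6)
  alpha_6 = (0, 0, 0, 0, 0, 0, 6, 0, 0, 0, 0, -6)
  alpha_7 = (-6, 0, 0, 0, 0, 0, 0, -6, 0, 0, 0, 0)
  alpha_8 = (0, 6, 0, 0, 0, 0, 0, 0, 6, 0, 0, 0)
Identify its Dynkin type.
Compute the Cartan integers a_ij = 2(alpha_i, alpha_j)/(alpha_j, alpha_j); the resulting 8x8 Cartan matrix is
[[2, 0, 0, 0, -1, 0, -1, 0], [0, 2, 0, -1, 0, 0, 0, 0], [0, 0, 2, 0, 0, 0, -1, -1], [0, -1, 0, 2, 0, -1, 0, 0], [-1, 0, 0, 0, 2, -1, 0, 0], [0, 0, 0, -1, -1, 2, 0, 0], [-1, 0, -1, 0, 0, 0, 2, 0], [0, 0, -1, 0, 0, 0, 0, 2]].
All simple roots have the same length, so the diagram is simply laced. The associated Dynkin diagram is a chain of 8 nodes with single edges (A_8), so the type is A_8 (the algebra sl(9)).

A8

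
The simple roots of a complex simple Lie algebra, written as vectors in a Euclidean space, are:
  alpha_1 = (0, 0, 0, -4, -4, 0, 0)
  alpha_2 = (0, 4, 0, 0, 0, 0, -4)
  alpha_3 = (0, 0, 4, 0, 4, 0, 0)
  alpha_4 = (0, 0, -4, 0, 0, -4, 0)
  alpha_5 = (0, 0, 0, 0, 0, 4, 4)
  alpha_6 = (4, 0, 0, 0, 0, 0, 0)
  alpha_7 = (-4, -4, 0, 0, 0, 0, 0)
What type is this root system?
Compute the Cartan integers a_ij = 2(alpha_i, alpha_j)/(alpha_j, alpha_j); the resulting 7x7 Cartan matrix is
[[2, 0, -1, 0, 0, 0, 0], [0, 2, 0, 0, -1, 0, -1], [-1, 0, 2, -1, 0, 0, 0], [0, 0, -1, 2, -1, 0, 0], [0, -1, 0, -1, 2, 0, 0], [0, 0, 0, 0, 0, 2, -1], [0, -1, 0, 0, 0, -2, 2]].
The roots have two lengths (squared-length ratio 2:1); the short ones are alpha_{6}. The associated Dynkin diagram is a chain of 7 nodes with a double edge at one end; the terminal node there is the unique short simple root (B_7), so the type is B_7 (the algebra so(15)).

B_7 (so(15))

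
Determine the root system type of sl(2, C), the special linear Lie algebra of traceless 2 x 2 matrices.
A_1

This is sl(2), which has dimension 2^2 - 1 = 3 and rank 2 - 1 = 1 (a Cartan subalgebra is the diagonal traceless matrices). In the classification of classical Lie algebras, the special linear algebra sl(n+1) has type A_n; here n = 1, so the Dynkin diagram is a chain of 1 nodes with single edges (A_1). Hence the type is A_1.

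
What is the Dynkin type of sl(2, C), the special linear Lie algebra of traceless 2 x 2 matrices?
This is sl(2), which has dimension 2^2 - 1 = 3 and rank 2 - 1 = 1 (a Cartan subalgebra is the diagonal traceless matrices). In the classification of classical Lie algebras, the special linear algebra sl(n+1) has type A_n; here n = 1, so the Dynkin diagram is a chain of 1 nodes with single edges (A_1). Hence the type is A_1.

A_1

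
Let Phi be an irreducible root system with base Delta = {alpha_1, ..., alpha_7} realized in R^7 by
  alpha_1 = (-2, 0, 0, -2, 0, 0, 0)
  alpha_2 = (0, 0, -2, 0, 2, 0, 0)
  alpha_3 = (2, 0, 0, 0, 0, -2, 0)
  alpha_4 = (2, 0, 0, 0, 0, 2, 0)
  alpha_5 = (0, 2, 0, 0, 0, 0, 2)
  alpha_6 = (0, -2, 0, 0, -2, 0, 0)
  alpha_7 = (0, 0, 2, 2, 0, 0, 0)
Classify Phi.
type D_7

Compute the Cartan integers a_ij = 2(alpha_i, alpha_j)/(alpha_j, alpha_j); the resulting 7x7 Cartan matrix is
[[2, 0, -1, -1, 0, 0, -1], [0, 2, 0, 0, 0, -1, -1], [-1, 0, 2, 0, 0, 0, 0], [-1, 0, 0, 2, 0, 0, 0], [0, 0, 0, 0, 2, -1, 0], [0, -1, 0, 0, -1, 2, 0], [-1, -1, 0, 0, 0, 0, 2]].
All simple roots have the same length, so the diagram is simply laced. The associated Dynkin diagram is a chain of 5 nodes with a fork of two nodes at one end (D_7), so the type is D_7 (the algebra so(14)).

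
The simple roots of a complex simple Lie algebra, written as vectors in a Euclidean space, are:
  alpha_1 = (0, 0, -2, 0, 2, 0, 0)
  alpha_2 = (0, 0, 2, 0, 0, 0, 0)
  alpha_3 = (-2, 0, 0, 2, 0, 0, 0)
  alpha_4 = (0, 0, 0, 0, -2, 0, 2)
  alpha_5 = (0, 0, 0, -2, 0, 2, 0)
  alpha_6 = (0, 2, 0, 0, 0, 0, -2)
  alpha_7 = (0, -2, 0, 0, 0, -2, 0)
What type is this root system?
Compute the Cartan integers a_ij = 2(alpha_i, alpha_j)/(alpha_j, alpha_j); the resulting 7x7 Cartan matrix is
[[2, -2, 0, -1, 0, 0, 0], [-1, 2, 0, 0, 0, 0, 0], [0, 0, 2, 0, -1, 0, 0], [-1, 0, 0, 2, 0, -1, 0], [0, 0, -1, 0, 2, 0, -1], [0, 0, 0, -1, 0, 2, -1], [0, 0, 0, 0, -1, -1, 2]].
The roots have two lengths (squared-length ratio 2:1); the short ones are alpha_{2}. The associated Dynkin diagram is a chain of 7 nodes with a double edge at one end; the terminal node there is the unique short simple root (B_7), so the type is B_7 (the algebra so(15)).

B7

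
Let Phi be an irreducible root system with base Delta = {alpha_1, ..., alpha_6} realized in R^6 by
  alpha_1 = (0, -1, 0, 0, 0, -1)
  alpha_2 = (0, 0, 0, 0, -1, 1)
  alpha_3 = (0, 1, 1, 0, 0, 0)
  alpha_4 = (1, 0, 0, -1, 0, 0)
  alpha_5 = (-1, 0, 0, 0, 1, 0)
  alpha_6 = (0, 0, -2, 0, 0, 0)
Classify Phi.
type C_6

Compute the Cartan integers a_ij = 2(alpha_i, alpha_j)/(alpha_j, alpha_j); the resulting 6x6 Cartan matrix is
[[2, -1, -1, 0, 0, 0], [-1, 2, 0, 0, -1, 0], [-1, 0, 2, 0, 0, -1], [0, 0, 0, 2, -1, 0], [0, -1, 0, -1, 2, 0], [0, 0, -2, 0, 0, 2]].
The roots have two lengths (squared-length ratio 2:1); the short ones are alpha_{1,2,3,4,5}. The associated Dynkin diagram is a chain of 6 nodes with a double edge at one end; the terminal node there is the unique long simple root (C_6), so the type is C_6 (the algebra sp(12)).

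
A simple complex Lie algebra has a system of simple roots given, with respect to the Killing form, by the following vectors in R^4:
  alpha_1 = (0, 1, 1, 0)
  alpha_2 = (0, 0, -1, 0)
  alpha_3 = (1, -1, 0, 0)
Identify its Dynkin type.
B3

Compute the Cartan integers a_ij = 2(alpha_i, alpha_j)/(alpha_j, alpha_j); the resulting 3x3 Cartan matrix is
[[2, -2, -1], [-1, 2, 0], [-1, 0, 2]].
The roots have two lengths (squared-length ratio 2:1); the short ones are alpha_{2}. The associated Dynkin diagram is a chain of 3 nodes with a double edge at one end; the terminal node there is the unique short simple root (B_3), so the type is B_3 (the algebra so(7)).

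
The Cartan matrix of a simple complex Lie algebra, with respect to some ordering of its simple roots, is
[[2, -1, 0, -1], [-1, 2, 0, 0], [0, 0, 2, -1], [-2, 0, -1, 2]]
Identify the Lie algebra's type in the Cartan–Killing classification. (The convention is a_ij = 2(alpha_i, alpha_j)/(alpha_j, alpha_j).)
F_4

The matrix has rank 4 with 2's on the diagonal. Reading the off-diagonal entries as Dynkin edges (a single edge where a_ij = a_ji = -1; a double or triple edge where a_ij * a_ji = 2 or 3), the diagram is a chain of 4 nodes with a double edge between the middle two (F_4). One simple-root ordering that puts it in standard form is (alpha_3, alpha_4, alpha_1, alpha_2). So the algebra is type F_4.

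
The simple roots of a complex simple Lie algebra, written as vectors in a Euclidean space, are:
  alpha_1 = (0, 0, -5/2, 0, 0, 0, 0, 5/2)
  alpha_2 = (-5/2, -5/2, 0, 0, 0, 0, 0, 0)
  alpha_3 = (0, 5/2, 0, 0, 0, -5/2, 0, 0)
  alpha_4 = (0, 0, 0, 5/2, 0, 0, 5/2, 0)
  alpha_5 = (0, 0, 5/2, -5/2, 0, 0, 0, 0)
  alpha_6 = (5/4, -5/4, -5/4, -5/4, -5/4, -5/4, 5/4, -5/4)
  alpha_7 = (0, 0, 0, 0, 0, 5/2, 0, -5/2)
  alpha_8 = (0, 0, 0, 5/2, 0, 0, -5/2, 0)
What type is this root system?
type E_8

Compute the Cartan integers a_ij = 2(alpha_i, alpha_j)/(alpha_j, alpha_j); the resulting 8x8 Cartan matrix is
[[2, 0, 0, 0, -1, 0, -1, 0], [0, 2, -1, 0, 0, 0, 0, 0], [0, -1, 2, 0, 0, 0, -1, 0], [0, 0, 0, 2, -1, 0, 0, 0], [-1, 0, 0, -1, 2, 0, 0, -1], [0, 0, 0, 0, 0, 2, 0, -1], [-1, 0, -1, 0, 0, 0, 2, 0], [0, 0, 0, 0, -1, -1, 0, 2]].
All simple roots have the same length, so the diagram is simply laced. The associated Dynkin diagram is a chain of 7 nodes with one extra node attached to the third node from one end (E_8), so the type is E_8.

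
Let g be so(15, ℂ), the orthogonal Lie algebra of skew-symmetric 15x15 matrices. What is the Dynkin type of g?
B7

This is so(15) with 15 odd, which has dimension 15(15-1)/2 = 105 and rank (15-1)/2 = 7. In the classification of classical Lie algebras, the orthogonal algebra so(2n+1) in an odd number of variables has type B_n; here n = 7, so the Dynkin diagram is a chain of 7 nodes with a double edge at one end; the terminal node there is the unique short simple root (B_7). Hence the type is B_7.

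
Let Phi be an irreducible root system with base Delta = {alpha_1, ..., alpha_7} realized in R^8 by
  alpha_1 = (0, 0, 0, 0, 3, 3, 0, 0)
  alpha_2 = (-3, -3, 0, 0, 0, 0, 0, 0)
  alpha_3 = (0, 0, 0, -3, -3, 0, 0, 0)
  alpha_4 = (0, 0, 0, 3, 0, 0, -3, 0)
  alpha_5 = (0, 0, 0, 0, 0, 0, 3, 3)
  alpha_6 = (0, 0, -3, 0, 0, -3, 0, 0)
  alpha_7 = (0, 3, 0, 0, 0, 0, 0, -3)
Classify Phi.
Compute the Cartan integers a_ij = 2(alpha_i, alpha_j)/(alpha_j, alpha_j); the resulting 7x7 Cartan matrix is
[[2, 0, -1, 0, 0, -1, 0], [0, 2, 0, 0, 0, 0, -1], [-1, 0, 2, -1, 0, 0, 0], [0, 0, -1, 2, -1, 0, 0], [0, 0, 0, -1, 2, 0, -1], [-1, 0, 0, 0, 0, 2, 0], [0, -1, 0, 0, -1, 0, 2]].
All simple roots have the same length, so the diagram is simply laced. The associated Dynkin diagram is a chain of 7 nodes with single edges (A_7), so the type is A_7 (the algebra sl(8)).

A7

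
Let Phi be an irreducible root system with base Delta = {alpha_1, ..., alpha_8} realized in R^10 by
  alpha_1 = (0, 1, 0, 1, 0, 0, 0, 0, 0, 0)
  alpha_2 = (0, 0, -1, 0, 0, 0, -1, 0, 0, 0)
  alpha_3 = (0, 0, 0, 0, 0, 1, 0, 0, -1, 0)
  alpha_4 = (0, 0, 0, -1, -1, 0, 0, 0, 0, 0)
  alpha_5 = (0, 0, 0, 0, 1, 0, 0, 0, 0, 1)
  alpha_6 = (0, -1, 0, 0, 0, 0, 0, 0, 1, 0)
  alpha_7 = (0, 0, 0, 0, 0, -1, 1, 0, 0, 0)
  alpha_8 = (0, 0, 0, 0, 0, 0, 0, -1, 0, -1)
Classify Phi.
A8

Compute the Cartan integers a_ij = 2(alpha_i, alpha_j)/(alpha_j, alpha_j); the resulting 8x8 Cartan matrix is
[[2, 0, 0, -1, 0, -1, 0, 0], [0, 2, 0, 0, 0, 0, -1, 0], [0, 0, 2, 0, 0, -1, -1, 0], [-1, 0, 0, 2, -1, 0, 0, 0], [0, 0, 0, -1, 2, 0, 0, -1], [-1, 0, -1, 0, 0, 2, 0, 0], [0, -1, -1, 0, 0, 0, 2, 0], [0, 0, 0, 0, -1, 0, 0, 2]].
All simple roots have the same length, so the diagram is simply laced. The associated Dynkin diagram is a chain of 8 nodes with single edges (A_8), so the type is A_8 (the algebra sl(9)).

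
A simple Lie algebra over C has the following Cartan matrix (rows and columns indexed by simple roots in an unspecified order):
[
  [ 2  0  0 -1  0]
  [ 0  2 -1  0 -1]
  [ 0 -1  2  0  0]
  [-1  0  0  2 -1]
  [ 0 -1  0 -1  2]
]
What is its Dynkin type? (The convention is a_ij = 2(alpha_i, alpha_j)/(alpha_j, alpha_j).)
The matrix has rank 5 with 2's on the diagonal. Reading the off-diagonal entries as Dynkin edges (a single edge where a_ij = a_ji = -1; a double or triple edge where a_ij * a_ji = 2 or 3), the diagram is a chain of 5 nodes with single edges (A_5). One simple-root ordering that puts it in standard form is (alpha_1, alpha_4, alpha_5, alpha_2, alpha_3). So the algebra is type A_5, i.e. sl(6).

A_5 (sl(6))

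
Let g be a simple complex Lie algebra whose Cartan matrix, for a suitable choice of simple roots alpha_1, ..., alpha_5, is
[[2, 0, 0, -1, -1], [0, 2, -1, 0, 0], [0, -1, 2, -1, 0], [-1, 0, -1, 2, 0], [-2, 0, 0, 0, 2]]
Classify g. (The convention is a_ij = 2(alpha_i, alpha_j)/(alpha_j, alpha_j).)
The matrix has rank 5 with 2's on the diagonal. Reading the off-diagonal entries as Dynkin edges (a single edge where a_ij = a_ji = -1; a double or triple edge where a_ij * a_ji = 2 or 3), the diagram is a chain of 5 nodes with a double edge at one end; the terminal node there is the unique long simple root (C_5). One simple-root ordering that puts it in standard form is (alpha_2, alpha_3, alpha_4, alpha_1, alpha_5). So the algebra is type C_5, i.e. sp(10).

C_5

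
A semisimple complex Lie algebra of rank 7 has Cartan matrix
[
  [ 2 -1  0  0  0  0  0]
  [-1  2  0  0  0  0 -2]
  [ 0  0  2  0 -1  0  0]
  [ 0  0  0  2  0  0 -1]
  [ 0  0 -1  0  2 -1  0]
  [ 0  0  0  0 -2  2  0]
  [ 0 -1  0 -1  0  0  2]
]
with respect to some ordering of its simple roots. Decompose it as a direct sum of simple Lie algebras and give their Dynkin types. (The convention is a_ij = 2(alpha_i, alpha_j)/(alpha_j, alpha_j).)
The diagram associated to this matrix has two connected components: the simple roots {alpha_3, alpha_5, alpha_6} form a chain of 3 nodes with a double edge at one end; the terminal node there is the unique long simple root (C_3), and {alpha_1, alpha_2, alpha_4, alpha_7} form a chain of 4 nodes with a double edge between the middle two (F_4). A semisimple Lie algebra decomposes uniquely as the direct sum of simple ideals, one per connected component of its Dynkin diagram, so g ≅ C_3 ⊕ F_4 (dimension 21 + 52 = 73).

C_3 + F_4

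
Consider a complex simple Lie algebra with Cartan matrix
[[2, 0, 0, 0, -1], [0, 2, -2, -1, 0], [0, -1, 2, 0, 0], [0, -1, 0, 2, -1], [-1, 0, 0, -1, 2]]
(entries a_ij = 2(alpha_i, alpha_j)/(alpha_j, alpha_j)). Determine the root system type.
The matrix has rank 5 with 2's on the diagonal. Reading the off-diagonal entries as Dynkin edges (a single edge where a_ij = a_ji = -1; a double or triple edge where a_ij * a_ji = 2 or 3), the diagram is a chain of 5 nodes with a double edge at one end; the terminal node there is the unique short simple root (B_5). One simple-root ordering that puts it in standard form is (alpha_1, alpha_5, alpha_4, alpha_2, alpha_3). So the algebra is type B_5, i.e. so(11).

B_5 (so(11))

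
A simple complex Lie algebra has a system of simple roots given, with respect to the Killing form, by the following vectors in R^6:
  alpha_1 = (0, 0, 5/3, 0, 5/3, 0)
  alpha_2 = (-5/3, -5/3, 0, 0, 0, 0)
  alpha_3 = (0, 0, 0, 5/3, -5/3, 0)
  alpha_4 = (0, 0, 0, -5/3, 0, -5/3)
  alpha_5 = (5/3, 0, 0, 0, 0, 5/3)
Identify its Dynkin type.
A_5 (sl(6))

Compute the Cartan integers a_ij = 2(alpha_i, alpha_j)/(alpha_j, alpha_j); the resulting 5x5 Cartan matrix is
[[2, 0, -1, 0, 0], [0, 2, 0, 0, -1], [-1, 0, 2, -1, 0], [0, 0, -1, 2, -1], [0, -1, 0, -1, 2]].
All simple roots have the same length, so the diagram is simply laced. The associated Dynkin diagram is a chain of 5 nodes with single edges (A_5), so the type is A_5 (the algebra sl(6)).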